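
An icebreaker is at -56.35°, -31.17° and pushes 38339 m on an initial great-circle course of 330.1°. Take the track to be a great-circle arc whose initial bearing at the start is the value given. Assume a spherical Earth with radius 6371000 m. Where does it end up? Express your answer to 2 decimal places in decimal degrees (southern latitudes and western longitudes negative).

latitude -56.05°, longitude -31.48°

Central angle δ = d/R = 0.006018 rad.
With φ₁ = -56.35° = -0.983493 rad and θ = 330.1° = 5.761332 rad:
Destination latitude: φ₂ = arcsin( sin φ₁ cos δ + cos φ₁ sin δ cos θ ) = arcsin(-0.829532) = -56.05°.
Δλ = atan2( sin θ sin δ cos φ₁ , cos δ − sin φ₁ sin φ₂ ) = atan2(-0.001662, 0.309448) = -0.005372 rad = -0.31°.
λ₂ = -31.17° + -0.31° = -31.48°.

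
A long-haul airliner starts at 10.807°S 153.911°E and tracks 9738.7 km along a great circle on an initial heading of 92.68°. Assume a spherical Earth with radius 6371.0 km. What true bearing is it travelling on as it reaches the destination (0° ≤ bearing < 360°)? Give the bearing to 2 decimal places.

The arc subtends δ = 9738.7/6371 = 1.528598 rad at the centre.
Converting: φ₁ = -0.188618 rad, θ = 1.617571 rad.
Applying the spherical law of cosines for sides, sin φ₂ = sin φ₁ cos δ + cos φ₁ sin δ cos θ = -0.053797, so φ₂ = -3.084°.
For the longitude increment, Δλ = atan2( sin θ sin δ cos φ₁, cos δ − sin φ₁ sin φ₂ ) = atan2(0.980317, 0.032098) = 88.125°.
λ₂ = 153.911° + 88.125° = 242.036°, normalized to (−180°, 180°] → -117.964°.
The forward bearing on arrival equals the back-azimuth from the destination plus 180°.
Back-azimuth from P₂ (-3.08°, -117.96°) to P₁ (-10.81°, 153.91°), with Δλ' = λ₁ − λ₂ = 271.88°: atan2( sin Δλ' cos φ₁ , cos φ₂ sin φ₁ − sin φ₂ cos φ₁ cos Δλ' ) = 259.30°.
Final bearing = (259.30° + 180°) mod 360° = 79.30°.

final bearing 79.30°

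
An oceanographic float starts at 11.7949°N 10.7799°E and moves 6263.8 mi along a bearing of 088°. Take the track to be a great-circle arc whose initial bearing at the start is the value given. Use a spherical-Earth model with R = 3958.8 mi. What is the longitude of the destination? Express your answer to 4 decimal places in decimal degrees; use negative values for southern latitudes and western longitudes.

The arc subtends δ = 6263.8/3958.8 = 1.582247 rad at the centre.
Start latitude φ₁ = 0.205860 rad; initial bearing θ = 1.535890 rad.
sin φ₂ = sin φ₁ cos δ + cos φ₁ sin δ cos θ = (0.204409)(-0.011451) + (0.978886)(0.999934)(0.034899) = 0.031820
φ₂ = asin(0.031820) = 0.031825 rad = 1.8234°.
For the longitude increment, Δλ = atan2( sin θ sin δ cos φ₁, cos δ − sin φ₁ sin φ₂ ) = atan2(0.978225, -0.017955) = 91.0515°.
λ₂ = λ₁ + Δλ = 101.8314°.

longitude 101.8314°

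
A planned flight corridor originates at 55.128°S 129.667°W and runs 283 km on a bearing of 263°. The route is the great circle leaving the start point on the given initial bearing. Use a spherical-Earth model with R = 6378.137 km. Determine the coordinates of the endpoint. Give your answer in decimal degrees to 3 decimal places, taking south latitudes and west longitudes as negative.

latitude -55.357°, longitude -134.109°

δ = 283/6378.137 = 0.044370 rad (2.5422°).
Start latitude φ₁ = -0.962165 rad; initial bearing θ = 4.590216 rad.
Applying the spherical law of cosines for sides, sin φ₂ = sin φ₁ cos δ + cos φ₁ sin δ cos θ = -0.822715, so φ₂ = -55.357°.
Δλ = atan2( sin θ sin δ cos φ₁ , cos δ − sin φ₁ sin φ₂ ) = atan2(-0.025171, 0.324035) = -0.077525 rad = -4.442°.
λ₂ = -129.667° + -4.442° = -134.109°.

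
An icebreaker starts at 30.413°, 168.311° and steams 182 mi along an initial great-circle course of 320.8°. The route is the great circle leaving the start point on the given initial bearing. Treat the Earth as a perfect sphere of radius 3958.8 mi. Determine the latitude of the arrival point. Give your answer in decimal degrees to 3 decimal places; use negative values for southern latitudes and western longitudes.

Angular distance δ = d/R = 182 / 3958.8 = 0.045974 rad.
Start latitude φ₁ = 0.530807 rad; initial bearing θ = 5.599016 rad.
sin φ₂ = sin φ₁ cos δ + cos φ₁ sin δ cos θ = (0.506229)(0.998943) + (0.862399)(0.045957)(0.774944) = 0.536408
φ₂ = asin(0.536408) = 0.566176 rad = 32.439°.
For the longitude increment, Δλ = atan2( sin θ sin δ cos φ₁, cos δ − sin φ₁ sin φ₂ ) = atan2(-0.025050, 0.727398) = -1.972°.
λ₂ = 168.311° + -1.972° = 166.339°.

latitude 32.439°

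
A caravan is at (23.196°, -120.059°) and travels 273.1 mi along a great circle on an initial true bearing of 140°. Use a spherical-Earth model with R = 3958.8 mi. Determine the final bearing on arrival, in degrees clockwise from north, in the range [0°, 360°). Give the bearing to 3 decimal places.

final bearing 140.999°

The arc subtends δ = 273.1/3958.8 = 0.068986 rad at the centre.
Start latitude φ₁ = 0.404847 rad; initial bearing θ = 2.443461 rad.
sin φ₂ = sin φ₁ cos δ + cos φ₁ sin δ cos θ = (0.393878)(0.997621) + (0.919163)(0.068931)(-0.766044) = 0.344405
φ₂ = asin(0.344405) = 0.351605 rad = 20.145°.
Then Δλ = atan2(0.040726, 0.861968) = 0.047213 rad, from sin θ sin δ cos φ₁ over cos δ − sin φ₁ sin φ₂.
Hence λ₂ = -120.059° + 2.705° = -117.354°.
The forward bearing on arrival equals the back-azimuth from the destination plus 180°.
Back-azimuth from P₂ (20.145°, -117.354°) to P₁ (23.196°, -120.059°), with Δλ' = λ₁ − λ₂ = -2.705°: atan2( sin Δλ' cos φ₁ , cos φ₂ sin φ₁ − sin φ₂ cos φ₁ cos Δλ' ) = 320.999°.
Final bearing = (320.999° + 180°) mod 360° = 140.999°.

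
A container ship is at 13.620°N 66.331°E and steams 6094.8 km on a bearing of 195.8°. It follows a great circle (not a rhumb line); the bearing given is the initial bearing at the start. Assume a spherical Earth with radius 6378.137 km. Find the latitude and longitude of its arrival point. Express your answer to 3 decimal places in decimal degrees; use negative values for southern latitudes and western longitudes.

latitude -38.887°, longitude 49.732°

Angular distance δ = d/R = 6094.8 / 6378.137 = 0.955577 rad.
Start latitude φ₁ = 0.237714 rad; initial bearing θ = 3.417355 rad.
Applying the spherical law of cosines for sides, sin φ₂ = sin φ₁ cos δ + cos φ₁ sin δ cos θ = -0.627790, so φ₂ = -38.887°.
Δλ = atan2( sin θ sin δ cos φ₁ , cos δ − sin φ₁ sin φ₂ ) = atan2(-0.216104, 0.724971) = -0.289700 rad = -16.599°.
λ₂ = 66.331° + -16.599° = 49.732°.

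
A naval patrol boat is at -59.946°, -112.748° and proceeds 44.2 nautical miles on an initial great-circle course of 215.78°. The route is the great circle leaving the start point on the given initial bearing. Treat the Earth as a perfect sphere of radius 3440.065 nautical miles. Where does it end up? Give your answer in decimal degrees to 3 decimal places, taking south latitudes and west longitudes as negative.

latitude -60.540°, longitude -113.623°

Angular distance δ = d/R = 44.2 / 3440.065 = 0.012849 rad.
Converting: φ₁ = -1.046255 rad, θ = 3.766071 rad.
sin φ₂ = sin φ₁ cos δ + cos φ₁ sin δ cos θ = (-0.865554)(0.999917) + (0.500816)(0.012848)(-0.811268) = -0.870703
φ₂ = asin(-0.870703) = -1.056629 rad = -60.540°.
Then Δλ = atan2(-0.003762, 0.246278) = -0.015275 rad, from sin θ sin δ cos φ₁ over cos δ − sin φ₁ sin φ₂.
Hence λ₂ = -112.748° + -0.875° = -113.623°.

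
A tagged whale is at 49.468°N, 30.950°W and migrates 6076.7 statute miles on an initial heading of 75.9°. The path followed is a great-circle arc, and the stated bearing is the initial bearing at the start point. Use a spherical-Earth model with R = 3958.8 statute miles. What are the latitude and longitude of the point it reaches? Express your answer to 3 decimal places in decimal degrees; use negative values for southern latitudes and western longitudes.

Central angle δ = d/R = 1.534985 rad.
With φ₁ = 49.468° = 0.863379 rad and θ = 75.9° = 1.324705 rad:
sin φ₂ = sin φ₁ cos δ + cos φ₁ sin δ cos θ = (0.760043)(0.035803) + (0.649873)(0.999359)(0.243615) = 0.185429
φ₂ = asin(0.185429) = 0.186509 rad = 10.686°.
Then Δλ = atan2(0.629889, -0.105131) = 1.736176 rad, from sin θ sin δ cos φ₁ over cos δ − sin φ₁ sin φ₂.
λ₂ = -30.950° + 99.476° = 68.526°.

latitude 10.686°, longitude 68.526°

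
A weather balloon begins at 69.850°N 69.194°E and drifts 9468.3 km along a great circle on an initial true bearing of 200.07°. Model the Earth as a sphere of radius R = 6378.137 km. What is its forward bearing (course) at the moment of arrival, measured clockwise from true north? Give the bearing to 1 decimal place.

final bearing 187.0°

The arc subtends δ = 9468.3/6378.137 = 1.484493 rad at the centre.
Start latitude φ₁ = 1.219112 rad; initial bearing θ = 3.491880 rad.
sin φ₂ = sin φ₁ cos δ + cos φ₁ sin δ cos θ = (0.938794)(0.086196) + (0.344479)(0.996278)(-0.939274) = -0.241436
φ₂ = asin(-0.241436) = -0.243845 rad = -13.971°.
For the longitude increment, Δλ = atan2( sin θ sin δ cos φ₁, cos δ − sin φ₁ sin φ₂ ) = atan2(-0.117774, 0.312854) = -20.629°.
Hence λ₂ = 69.194° + -20.629° = 48.565°.
The forward bearing on arrival equals the back-azimuth from the destination plus 180°.
Back-azimuth from P₂ (-14.0°, 48.6°) to P₁ (69.8°, 69.2°), with Δλ' = λ₁ − λ₂ = 20.6°: atan2( sin Δλ' cos φ₁ , cos φ₂ sin φ₁ − sin φ₂ cos φ₁ cos Δλ' ) = 7.0°.
Final bearing = (7.0° + 180°) mod 360° = 187.0°.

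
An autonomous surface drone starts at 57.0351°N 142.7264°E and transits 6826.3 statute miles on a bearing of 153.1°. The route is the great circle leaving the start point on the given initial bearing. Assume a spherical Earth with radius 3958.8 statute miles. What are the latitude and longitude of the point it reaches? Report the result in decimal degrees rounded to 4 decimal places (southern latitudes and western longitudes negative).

latitude -37.4346°, longitude 176.9955°

Angular distance δ = d/R = 6826.3 / 3958.8 = 1.724336 rad.
With φ₁ = 57.0351° = 0.995450 rad and θ = 153.1° = 2.672099 rad:
Destination latitude: φ₂ = arcsin( sin φ₁ cos δ + cos φ₁ sin δ cos θ ) = arcsin(-0.607856) = -37.4346°.
Then Δλ = atan2(0.243285, 0.357057) = 0.598108 rad, from sin θ sin δ cos φ₁ over cos δ − sin φ₁ sin φ₂.
λ₂ = λ₁ + Δλ = 176.9955°.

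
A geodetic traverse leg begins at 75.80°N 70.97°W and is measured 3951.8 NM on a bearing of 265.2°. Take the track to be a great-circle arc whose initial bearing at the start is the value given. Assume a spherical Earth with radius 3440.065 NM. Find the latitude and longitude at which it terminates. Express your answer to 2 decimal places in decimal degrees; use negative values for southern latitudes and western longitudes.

latitude 22.23°, longitude -150.10°

Central angle δ = d/R = 1.148757 rad.
Converting: φ₁ = 1.322960 rad, θ = 4.628613 rad.
Destination latitude: φ₂ = arcsin( sin φ₁ cos δ + cos φ₁ sin δ cos θ ) = arcsin(0.378380) = 22.23°.
For the longitude increment, Δλ = atan2( sin θ sin δ cos φ₁, cos δ − sin φ₁ sin φ₂ ) = atan2(-0.222998, 0.042803) = -79.13°.
λ₂ = -70.97° + -79.13° = -150.10°.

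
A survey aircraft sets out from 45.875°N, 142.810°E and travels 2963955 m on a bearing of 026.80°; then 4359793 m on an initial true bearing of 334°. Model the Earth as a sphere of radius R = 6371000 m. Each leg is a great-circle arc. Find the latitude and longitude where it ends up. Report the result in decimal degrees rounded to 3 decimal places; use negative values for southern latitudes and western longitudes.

Apply the spherical direct solution leg by leg, carrying full precision between legs.
Leg 1: from (45.875°, 142.810°), δ = 2963955/6371000 = 0.465226 rad, θ = 26.8° → φ = 66.974°, λ = 173.950°.
Leg 2: from (66.974°, 173.950°), δ = 4359793/6371000 = 0.684318 rad, θ = 334° → φ = 69.286°, λ = 45.527°.

latitude 69.286°, longitude 45.527°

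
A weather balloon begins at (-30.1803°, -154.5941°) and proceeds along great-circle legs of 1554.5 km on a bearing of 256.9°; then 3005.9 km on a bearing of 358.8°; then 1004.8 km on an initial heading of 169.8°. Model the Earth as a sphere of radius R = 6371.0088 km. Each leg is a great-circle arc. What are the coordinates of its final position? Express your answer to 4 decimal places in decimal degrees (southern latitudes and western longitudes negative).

Apply the spherical direct solution leg by leg, carrying full precision between legs.
Leg 1: from (-30.1803°, -154.5941°), δ = 1554.5/6371.0088 = 0.243996 rad, θ = 256.9° → φ = -32.3551°, λ = -170.7671°.
Leg 2: from (-32.3551°, -170.7671°), δ = 3005.9/6371.0088 = 0.471809 rad, θ = 358.8° → φ = -5.3273°, λ = -171.3149°.
Leg 3: from (-5.3273°, -171.3149°), δ = 1004.8/6371.0088 = 0.157714 rad, θ = 169.8° → φ = -14.2175°, λ = -169.6707°.

latitude -14.2175°, longitude -169.6707°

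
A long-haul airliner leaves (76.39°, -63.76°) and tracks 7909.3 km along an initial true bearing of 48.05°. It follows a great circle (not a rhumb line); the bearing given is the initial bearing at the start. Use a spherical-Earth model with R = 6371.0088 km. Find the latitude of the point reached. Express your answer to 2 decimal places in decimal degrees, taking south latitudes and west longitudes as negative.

Central angle δ = d/R = 1.241452 rad.
Converting: φ₁ = 1.333257 rad, θ = 0.838631 rad.
Destination latitude: φ₂ = arcsin( sin φ₁ cos δ + cos φ₁ sin δ cos θ ) = arcsin(0.463189) = 27.59°.
Then Δλ = atan2(0.165602, -0.126759) = 2.224109 rad, from sin θ sin δ cos φ₁ over cos δ − sin φ₁ sin φ₂.
λ₂ = λ₁ + Δλ = 63.67°.

latitude 27.59°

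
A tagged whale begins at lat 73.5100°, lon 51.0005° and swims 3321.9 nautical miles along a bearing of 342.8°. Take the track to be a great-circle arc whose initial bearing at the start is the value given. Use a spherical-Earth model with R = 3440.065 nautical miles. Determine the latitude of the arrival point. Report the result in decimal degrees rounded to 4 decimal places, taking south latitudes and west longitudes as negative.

latitude 50.2181°

Angular distance δ = d/R = 3321.9 / 3440.065 = 0.965650 rad.
With φ₁ = 73.5100° = 1.282992 rad and θ = 342.8° = 5.982989 rad:
Applying the spherical law of cosines for sides, sin φ₂ = sin φ₁ cos δ + cos φ₁ sin δ cos θ = 0.768486, so φ₂ = 50.2181°.
Δλ = atan2( sin θ sin δ cos φ₁ , cos δ − sin φ₁ sin φ₂ ) = atan2(-0.069031, -0.167995) = -2.751718 rad = -157.6618°.
λ₂ = λ₁ + Δλ = -106.6613°.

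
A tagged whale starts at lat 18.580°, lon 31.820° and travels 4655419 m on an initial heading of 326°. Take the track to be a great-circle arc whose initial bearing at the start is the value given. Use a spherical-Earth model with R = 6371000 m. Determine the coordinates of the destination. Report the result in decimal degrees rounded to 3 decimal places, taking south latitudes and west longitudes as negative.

latitude 49.618°, longitude -3.353°

The arc subtends δ = 4655419/6371000 = 0.730720 rad at the centre.
Converting: φ₁ = 0.324282 rad, θ = 5.689773 rad.
Destination latitude: φ₂ = arcsin( sin φ₁ cos δ + cos φ₁ sin δ cos θ ) = arcsin(0.761747) = 49.618°.
Δλ = atan2( sin θ sin δ cos φ₁ , cos δ − sin φ₁ sin φ₂ ) = atan2(-0.353757, 0.501980) = -0.613889 rad = -35.173°.
Hence λ₂ = 31.820° + -35.173° = -3.353°.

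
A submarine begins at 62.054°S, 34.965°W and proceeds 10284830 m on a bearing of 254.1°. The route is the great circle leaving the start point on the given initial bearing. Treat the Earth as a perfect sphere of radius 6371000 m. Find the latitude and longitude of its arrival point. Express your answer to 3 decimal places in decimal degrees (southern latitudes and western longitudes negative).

The arc subtends δ = 10284830/6371000 = 1.614320 rad at the centre.
Converting: φ₁ = -1.083047 rad, θ = 4.434882 rad.
Destination latitude: φ₂ = arcsin( sin φ₁ cos δ + cos φ₁ sin δ cos θ ) = arcsin(-0.089831) = -5.154°.
For the longitude increment, Δλ = atan2( sin θ sin δ cos φ₁, cos δ − sin φ₁ sin φ₂ ) = atan2(-0.450283, -0.122865) = -105.262°.
Hence λ₂ = -34.965° + -105.262° = -140.227°.

latitude -5.154°, longitude -140.227°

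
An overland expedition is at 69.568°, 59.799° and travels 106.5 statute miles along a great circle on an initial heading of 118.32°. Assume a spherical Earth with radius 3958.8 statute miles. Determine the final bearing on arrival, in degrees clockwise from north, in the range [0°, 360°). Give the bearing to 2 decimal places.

δ = 106.5/3958.8 = 0.026902 rad (1.5414°).
Converting: φ₁ = 1.214191 rad, θ = 2.065074 rad.
Destination latitude: φ₂ = arcsin( sin φ₁ cos δ + cos φ₁ sin δ cos θ ) = arcsin(0.932293) = 68.795°.
Δλ = atan2( sin θ sin δ cos φ₁ , cos δ − sin φ₁ sin φ₂ ) = atan2(0.008266, 0.125998) = 0.065513 rad = 3.754°.
λ₂ = λ₁ + Δλ = 63.553°.
The forward bearing on arrival equals the back-azimuth from the destination plus 180°.
Back-azimuth from P₂ (68.80°, 63.55°) to P₁ (69.57°, 59.80°), with Δλ' = λ₁ − λ₂ = -3.75°: atan2( sin Δλ' cos φ₁ , cos φ₂ sin φ₁ − sin φ₂ cos φ₁ cos Δλ' ) = 301.83°.
Final bearing = (301.83° + 180°) mod 360° = 121.83°.

final bearing 121.83°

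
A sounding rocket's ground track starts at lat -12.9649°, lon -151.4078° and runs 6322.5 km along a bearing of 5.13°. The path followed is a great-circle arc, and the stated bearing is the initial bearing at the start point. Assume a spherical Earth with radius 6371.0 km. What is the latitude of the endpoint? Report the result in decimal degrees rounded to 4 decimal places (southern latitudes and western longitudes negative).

δ = 6322.5/6371 = 0.992387 rad (56.8596°).
With φ₁ = -12.9649° = -0.226280 rad and θ = 5.13° = 0.089535 rad:
Destination latitude: φ₂ = arcsin( sin φ₁ cos δ + cos φ₁ sin δ cos θ ) = arcsin(0.690067) = 43.6354°.
Then Δλ = atan2(0.072962, 0.701512) = 0.103635 rad, from sin θ sin δ cos φ₁ over cos δ − sin φ₁ sin φ₂.
λ₂ = λ₁ + Δλ = -145.4700°.

latitude 43.6354°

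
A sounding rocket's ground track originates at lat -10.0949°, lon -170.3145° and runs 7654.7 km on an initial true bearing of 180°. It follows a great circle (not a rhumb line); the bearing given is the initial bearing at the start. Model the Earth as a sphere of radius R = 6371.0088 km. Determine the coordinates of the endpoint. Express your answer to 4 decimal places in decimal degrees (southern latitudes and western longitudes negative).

latitude -78.9352°, longitude -170.3145°

δ = 7654.7/6371.0088 = 1.201489 rad (68.8403°).
With φ₁ = -10.0949° = -0.176189 rad and θ = 180° = 3.141593 rad:
Destination latitude: φ₂ = arcsin( sin φ₁ cos δ + cos φ₁ sin δ cos θ ) = arcsin(-0.981411) = -78.9352°.
Δλ = atan2( sin θ sin δ cos φ₁ , cos δ − sin φ₁ sin φ₂ ) = atan2(0.000000, 0.188948) = 0.000000 rad = 0.0000°.
λ₂ = λ₁ + Δλ = -170.3145°.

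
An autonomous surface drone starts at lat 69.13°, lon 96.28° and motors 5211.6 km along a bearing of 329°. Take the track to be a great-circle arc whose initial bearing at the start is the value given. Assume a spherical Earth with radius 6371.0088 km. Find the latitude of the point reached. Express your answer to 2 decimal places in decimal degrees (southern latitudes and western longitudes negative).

latitude 59.50°

Central angle δ = d/R = 0.818018 rad.
Start latitude φ₁ = 1.206546 rad; initial bearing θ = 5.742133 rad.
Destination latitude: φ₂ = arcsin( sin φ₁ cos δ + cos φ₁ sin δ cos θ ) = arcsin(0.861667) = 59.50°.
Δλ = atan2( sin θ sin δ cos φ₁ , cos δ − sin φ₁ sin φ₂ ) = atan2(-0.133904, -0.121465) = -2.307525 rad = -132.21°.
λ₂ = 96.28° + -132.21° = -35.93°.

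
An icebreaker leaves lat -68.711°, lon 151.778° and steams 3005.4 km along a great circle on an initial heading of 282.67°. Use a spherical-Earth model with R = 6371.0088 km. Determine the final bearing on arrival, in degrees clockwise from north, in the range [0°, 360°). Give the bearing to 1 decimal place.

final bearing 324.4°

Angular distance δ = d/R = 3005.4 / 6371.0088 = 0.471731 rad.
Start latitude φ₁ = -1.199233 rad; initial bearing θ = 4.933522 rad.
Applying the spherical law of cosines for sides, sin φ₂ = sin φ₁ cos δ + cos φ₁ sin δ cos θ = -0.793809, so φ₂ = -52.543°.
Then Δλ = atan2(-0.160973, 0.151143) = -0.816881 rad, from sin θ sin δ cos φ₁ over cos δ − sin φ₁ sin φ₂.
λ₂ = λ₁ + Δλ = 104.974°.
The forward bearing on arrival equals the back-azimuth from the destination plus 180°.
Back-azimuth from P₂ (-52.5°, 105.0°) to P₁ (-68.7°, 151.8°), with Δλ' = λ₁ − λ₂ = 46.8°: atan2( sin Δλ' cos φ₁ , cos φ₂ sin φ₁ − sin φ₂ cos φ₁ cos Δλ' ) = 144.4°.
Final bearing = (144.4° + 180°) mod 360° = 324.4°.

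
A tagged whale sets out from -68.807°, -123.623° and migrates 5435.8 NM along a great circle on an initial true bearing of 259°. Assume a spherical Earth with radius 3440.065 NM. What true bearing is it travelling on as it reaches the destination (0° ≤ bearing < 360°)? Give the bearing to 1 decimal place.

final bearing 339.2°

Angular distance δ = d/R = 5435.8 / 3440.065 = 1.580145 rad.
Converting: φ₁ = -1.200909 rad, θ = 4.520403 rad.
Destination latitude: φ₂ = arcsin( sin φ₁ cos δ + cos φ₁ sin δ cos θ ) = arcsin(-0.060261) = -3.455°.
For the longitude increment, Δλ = atan2( sin θ sin δ cos φ₁, cos δ − sin φ₁ sin φ₂ ) = atan2(-0.354853, -0.065533) = -100.463°.
λ₂ = -123.623° + -100.463° = -224.086°, normalized to (−180°, 180°] → 135.914°.
The forward bearing on arrival equals the back-azimuth from the destination plus 180°.
Back-azimuth from P₂ (-3.5°, 135.9°) to P₁ (-68.8°, -123.6°), with Δλ' = λ₁ − λ₂ = -259.5°: atan2( sin Δλ' cos φ₁ , cos φ₂ sin φ₁ − sin φ₂ cos φ₁ cos Δλ' ) = 159.2°.
Final bearing = (159.2° + 180°) mod 360° = 339.2°.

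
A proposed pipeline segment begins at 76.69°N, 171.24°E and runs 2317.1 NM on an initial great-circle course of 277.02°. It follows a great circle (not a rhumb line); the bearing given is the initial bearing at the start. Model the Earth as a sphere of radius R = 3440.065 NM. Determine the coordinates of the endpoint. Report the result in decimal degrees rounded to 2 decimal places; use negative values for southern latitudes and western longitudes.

Angular distance δ = d/R = 2317.1 / 3440.065 = 0.673563 rad.
Start latitude φ₁ = 1.338493 rad; initial bearing θ = 4.834911 rad.
Destination latitude: φ₂ = arcsin( sin φ₁ cos δ + cos φ₁ sin δ cos θ ) = arcsin(0.778160) = 51.09°.
For the longitude increment, Δλ = atan2( sin θ sin δ cos φ₁, cos δ − sin φ₁ sin φ₂ ) = atan2(-0.142529, 0.024346) = -80.31°.
λ₂ = λ₁ + Δλ = 90.93°.

latitude 51.09°, longitude 90.93°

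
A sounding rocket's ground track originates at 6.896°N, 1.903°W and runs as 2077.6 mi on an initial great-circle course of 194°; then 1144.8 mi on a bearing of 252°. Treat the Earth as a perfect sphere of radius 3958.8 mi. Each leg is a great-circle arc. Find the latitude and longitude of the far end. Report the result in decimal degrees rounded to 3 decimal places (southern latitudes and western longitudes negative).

latitude -26.396°, longitude -27.053°

Apply the spherical direct solution leg by leg, carrying full precision between legs.
Leg 1: from (6.896°, -1.903°), δ = 2077.6/3958.8 = 0.524805 rad, θ = 194° → φ = -22.255°, λ = -9.429°.
Leg 2: from (-22.255°, -9.429°), δ = 1144.8/3958.8 = 0.289179 rad, θ = 252° → φ = -26.396°, λ = -27.053°.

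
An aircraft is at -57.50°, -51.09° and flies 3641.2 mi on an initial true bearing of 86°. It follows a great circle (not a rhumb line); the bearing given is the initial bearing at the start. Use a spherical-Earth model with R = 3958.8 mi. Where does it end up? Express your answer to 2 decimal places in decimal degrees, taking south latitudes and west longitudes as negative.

Angular distance δ = d/R = 3641.2 / 3958.8 = 0.919774 rad.
Converting: φ₁ = -1.003564 rad, θ = 1.500983 rad.
Destination latitude: φ₂ = arcsin( sin φ₁ cos δ + cos φ₁ sin δ cos θ ) = arcsin(-0.481281) = -28.77°.
Then Δλ = atan2(0.426362, 0.200092) = 1.132009 rad, from sin θ sin δ cos φ₁ over cos δ − sin φ₁ sin φ₂.
Hence λ₂ = -51.09° + 64.86° = 13.77°.

latitude -28.77°, longitude 13.77°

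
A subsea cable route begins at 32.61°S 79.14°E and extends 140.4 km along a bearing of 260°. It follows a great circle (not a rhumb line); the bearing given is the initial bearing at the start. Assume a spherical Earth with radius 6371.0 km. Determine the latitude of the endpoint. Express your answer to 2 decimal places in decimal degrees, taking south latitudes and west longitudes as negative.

δ = 140.4/6371 = 0.022037 rad (1.2626°).
Converting: φ₁ = -0.569152 rad, θ = 4.537856 rad.
Destination latitude: φ₂ = arcsin( sin φ₁ cos δ + cos φ₁ sin δ cos θ ) = arcsin(-0.542010) = -32.82°.
For the longitude increment, Δλ = atan2( sin θ sin δ cos φ₁, cos δ − sin φ₁ sin φ₂ ) = atan2(-0.018280, 0.707658) = -1.48°.
λ₂ = 79.14° + -1.48° = 77.66°.

latitude -32.82°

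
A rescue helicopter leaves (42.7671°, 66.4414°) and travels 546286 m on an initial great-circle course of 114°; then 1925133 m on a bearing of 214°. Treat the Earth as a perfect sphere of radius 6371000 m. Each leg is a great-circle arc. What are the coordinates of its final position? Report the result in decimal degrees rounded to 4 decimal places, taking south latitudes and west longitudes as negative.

Apply the spherical direct solution leg by leg, carrying full precision between legs.
Leg 1: from (42.7671°, 66.4414°), δ = 546286/6371000 = 0.085746 rad, θ = 114° → φ = 40.6135°, λ = 72.3570°.
Leg 2: from (40.6135°, 72.3570°), δ = 1925133/6371000 = 0.302171 rad, θ = 214° → φ = 25.7327°, λ = 61.7114°.

latitude 25.7327°, longitude 61.7114°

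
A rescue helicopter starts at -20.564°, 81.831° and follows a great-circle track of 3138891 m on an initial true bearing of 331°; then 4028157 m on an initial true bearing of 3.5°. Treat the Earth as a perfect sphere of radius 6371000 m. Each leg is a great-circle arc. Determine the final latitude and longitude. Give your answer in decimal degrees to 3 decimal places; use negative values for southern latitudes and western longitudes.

latitude 40.608°, longitude 71.257°

Apply the spherical direct solution leg by leg, carrying full precision between legs.
Leg 1: from (-20.564°, 81.831°), δ = 3138891/6371000 = 0.492684 rad, θ = 331° → φ = 4.465°, λ = 68.533°.
Leg 2: from (4.465°, 68.533°), δ = 4028157/6371000 = 0.632264 rad, θ = 3.5° → φ = 40.608°, λ = 71.257°.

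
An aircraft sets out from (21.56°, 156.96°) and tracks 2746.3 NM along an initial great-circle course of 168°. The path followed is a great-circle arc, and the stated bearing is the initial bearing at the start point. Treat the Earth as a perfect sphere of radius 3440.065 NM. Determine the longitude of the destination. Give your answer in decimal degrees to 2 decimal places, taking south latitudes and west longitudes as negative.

longitude 166.29°

Central angle δ = d/R = 0.798328 rad.
With φ₁ = 21.56° = 0.376293 rad and θ = 168° = 2.932153 rad:
sin φ₂ = sin φ₁ cos δ + cos φ₁ sin δ cos θ = (0.367475)(0.697905) + (0.930033)(0.716190)(-0.978148) = -0.395062
φ₂ = asin(-0.395062) = -0.406136 rad = -23.27°.
Then Δλ = atan2(0.138486, 0.843081) = 0.162808 rad, from sin θ sin δ cos φ₁ over cos δ − sin φ₁ sin φ₂.
λ₂ = 156.96° + 9.33° = 166.29°.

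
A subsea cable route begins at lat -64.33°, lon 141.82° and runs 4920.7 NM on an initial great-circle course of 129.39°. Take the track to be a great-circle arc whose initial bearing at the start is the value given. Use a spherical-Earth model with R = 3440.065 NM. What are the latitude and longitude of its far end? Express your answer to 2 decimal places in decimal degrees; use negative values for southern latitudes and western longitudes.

latitude -23.47°, longitude -94.72°

The arc subtends δ = 4920.7/3440.065 = 1.430409 rad at the centre.
With φ₁ = -64.33° = -1.122770 rad and θ = 129.39° = 2.258282 rad:
sin φ₂ = sin φ₁ cos δ + cos φ₁ sin δ cos θ = (-0.901304)(0.139927) + (0.433187)(0.990162)(-0.634596) = -0.398311
φ₂ = asin(-0.398311) = -0.409674 rad = -23.47°.
Δλ = atan2( sin θ sin δ cos φ₁ , cos δ − sin φ₁ sin φ₂ ) = atan2(0.331493, -0.219072) = 2.154773 rad = 123.46°.
λ₂ = 141.82° + 123.46° = 265.28°, normalized to (−180°, 180°] → -94.72°.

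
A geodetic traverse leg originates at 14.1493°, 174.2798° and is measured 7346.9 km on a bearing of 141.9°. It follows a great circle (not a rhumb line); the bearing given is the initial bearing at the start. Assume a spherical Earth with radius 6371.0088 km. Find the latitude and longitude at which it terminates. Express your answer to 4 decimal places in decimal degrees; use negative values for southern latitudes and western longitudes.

latitude -36.7508°, longitude -140.9785°

Angular distance δ = d/R = 7346.9 / 6371.0088 = 1.153177 rad.
Converting: φ₁ = 0.246952 rad, θ = 2.476622 rad.
Destination latitude: φ₂ = arcsin( sin φ₁ cos δ + cos φ₁ sin δ cos θ ) = arcsin(-0.598336) = -36.7508°.
Then Δλ = atan2(0.546895, 0.551849) = 0.780890 rad, from sin θ sin δ cos φ₁ over cos δ − sin φ₁ sin φ₂.
λ₂ = 174.2798° + 44.7417° = 219.0215°, normalized to (−180°, 180°] → -140.9785°.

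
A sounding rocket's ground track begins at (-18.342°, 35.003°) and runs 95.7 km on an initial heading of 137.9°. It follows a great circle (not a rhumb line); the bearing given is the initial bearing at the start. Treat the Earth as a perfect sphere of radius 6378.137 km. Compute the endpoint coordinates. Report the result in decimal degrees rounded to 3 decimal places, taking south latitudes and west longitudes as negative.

Central angle δ = d/R = 0.015004 rad.
Start latitude φ₁ = -0.320128 rad; initial bearing θ = 2.406809 rad.
Applying the spherical law of cosines for sides, sin φ₂ = sin φ₁ cos δ + cos φ₁ sin δ cos θ = -0.325220, so φ₂ = -18.979°.
For the longitude increment, Δλ = atan2( sin θ sin δ cos φ₁, cos δ − sin φ₁ sin φ₂ ) = atan2(0.009548, 0.897545) = 0.609°.
λ₂ = λ₁ + Δλ = 35.612°.

latitude -18.979°, longitude 35.612°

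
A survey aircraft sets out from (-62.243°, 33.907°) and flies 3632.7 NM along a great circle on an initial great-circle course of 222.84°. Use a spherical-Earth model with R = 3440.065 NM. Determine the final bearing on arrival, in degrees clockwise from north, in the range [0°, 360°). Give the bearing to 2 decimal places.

The arc subtends δ = 3632.7/3440.065 = 1.055997 rad at the centre.
Converting: φ₁ = -1.086345 rad, θ = 3.889292 rad.
Applying the spherical law of cosines for sides, sin φ₂ = sin φ₁ cos δ + cos φ₁ sin δ cos θ = -0.732938, so φ₂ = -47.133°.
Δλ = atan2( sin θ sin δ cos φ₁ , cos δ − sin φ₁ sin φ₂ ) = atan2(-0.275627, -0.156239) = -2.086485 rad = -119.547°.
λ₂ = λ₁ + Δλ = -85.640°.
The forward bearing on arrival equals the back-azimuth from the destination plus 180°.
Back-azimuth from P₂ (-47.13°, -85.64°) to P₁ (-62.24°, 33.91°), with Δλ' = λ₁ − λ₂ = 119.55°: atan2( sin Δλ' cos φ₁ , cos φ₂ sin φ₁ − sin φ₂ cos φ₁ cos Δλ' ) = 152.26°.
Final bearing = (152.26° + 180°) mod 360° = 332.26°.

final bearing 332.26°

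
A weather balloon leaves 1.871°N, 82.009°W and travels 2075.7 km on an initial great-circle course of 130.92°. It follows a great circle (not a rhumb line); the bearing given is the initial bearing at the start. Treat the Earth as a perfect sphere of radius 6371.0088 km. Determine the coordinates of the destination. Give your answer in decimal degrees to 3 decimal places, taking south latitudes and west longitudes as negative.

latitude -10.288°, longitude -67.780°

The arc subtends δ = 2075.7/6371.0088 = 0.325804 rad at the centre.
Converting: φ₁ = 0.032655 rad, θ = 2.284985 rad.
Destination latitude: φ₂ = arcsin( sin φ₁ cos δ + cos φ₁ sin δ cos θ ) = arcsin(-0.178604) = -10.288°.
Δλ = atan2( sin θ sin δ cos φ₁ , cos δ − sin φ₁ sin φ₂ ) = atan2(0.241724, 0.953225) = 0.248351 rad = 14.229°.
λ₂ = -82.009° + 14.229° = -67.780°.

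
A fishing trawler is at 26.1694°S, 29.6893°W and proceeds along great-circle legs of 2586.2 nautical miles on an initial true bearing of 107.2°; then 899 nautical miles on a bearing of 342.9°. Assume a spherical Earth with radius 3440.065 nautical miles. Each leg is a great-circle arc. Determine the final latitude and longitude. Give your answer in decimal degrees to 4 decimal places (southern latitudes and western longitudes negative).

Apply the spherical direct solution leg by leg, carrying full precision between legs.
Leg 1: from (-26.1694°, -29.6893°), δ = 2586.2/3440.065 = 0.751788 rad, θ = 107.2° → φ = -30.2257°, λ = 19.3408°.
Leg 2: from (-30.2257°, 19.3408°), δ = 899/3440.065 = 0.261332 rad, θ = 342.9° → φ = -15.8394°, λ = 14.8115°.

latitude -15.8394°, longitude 14.8115°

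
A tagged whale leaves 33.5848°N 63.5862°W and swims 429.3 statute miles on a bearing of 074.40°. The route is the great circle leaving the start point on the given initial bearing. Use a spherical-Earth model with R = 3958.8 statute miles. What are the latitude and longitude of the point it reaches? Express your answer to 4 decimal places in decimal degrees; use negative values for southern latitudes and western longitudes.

latitude 35.0414°, longitude -56.2714°

δ = 429.3/3958.8 = 0.108442 rad (6.2133°).
Start latitude φ₁ = 0.586165 rad; initial bearing θ = 1.298525 rad.
Applying the spherical law of cosines for sides, sin φ₂ = sin φ₁ cos δ + cos φ₁ sin δ cos θ = 0.574168, so φ₂ = 35.0414°.
For the longitude increment, Δλ = atan2( sin θ sin δ cos φ₁, cos δ − sin φ₁ sin φ₂ ) = atan2(0.086841, 0.676513) = 7.3148°.
λ₂ = λ₁ + Δλ = -56.2714°.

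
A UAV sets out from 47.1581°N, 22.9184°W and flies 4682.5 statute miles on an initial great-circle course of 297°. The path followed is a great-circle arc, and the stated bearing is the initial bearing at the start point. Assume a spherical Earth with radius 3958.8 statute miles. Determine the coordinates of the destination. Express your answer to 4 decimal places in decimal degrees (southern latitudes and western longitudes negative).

latitude 34.2746°, longitude -116.4488°

Central angle δ = d/R = 1.182808 rad.
Start latitude φ₁ = 0.823064 rad; initial bearing θ = 5.183628 rad.
Destination latitude: φ₂ = arcsin( sin φ₁ cos δ + cos φ₁ sin δ cos θ ) = arcsin(0.563160) = 34.2746°.
For the longitude increment, Δλ = atan2( sin θ sin δ cos φ₁, cos δ − sin φ₁ sin φ₂ ) = atan2(-0.560832, -0.034600) = -93.5304°.
Hence λ₂ = -22.9184° + -93.5304° = -116.4488°.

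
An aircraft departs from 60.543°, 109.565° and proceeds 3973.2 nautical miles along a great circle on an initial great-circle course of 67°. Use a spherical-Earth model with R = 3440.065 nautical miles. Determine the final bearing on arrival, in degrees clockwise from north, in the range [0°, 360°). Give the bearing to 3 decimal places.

final bearing 147.803°

The arc subtends δ = 3973.2/3440.065 = 1.154978 rad at the centre.
Converting: φ₁ = 1.056675 rad, θ = 1.169371 rad.
Destination latitude: φ₂ = arcsin( sin φ₁ cos δ + cos φ₁ sin δ cos θ ) = arcsin(0.527495) = 31.836°.
Δλ = atan2( sin θ sin δ cos φ₁ , cos δ − sin φ₁ sin φ₂ ) = atan2(0.414103, -0.055365) = 1.703707 rad = 97.615°.
λ₂ = 109.565° + 97.615° = 207.180°, normalized to (−180°, 180°] → -152.820°.
The forward bearing on arrival equals the back-azimuth from the destination plus 180°.
Back-azimuth from P₂ (31.836°, -152.820°) to P₁ (60.543°, 109.565°), with Δλ' = λ₁ − λ₂ = 262.385°: atan2( sin Δλ' cos φ₁ , cos φ₂ sin φ₁ − sin φ₂ cos φ₁ cos Δλ' ) = 327.803°.
Final bearing = (327.803° + 180°) mod 360° = 147.803°.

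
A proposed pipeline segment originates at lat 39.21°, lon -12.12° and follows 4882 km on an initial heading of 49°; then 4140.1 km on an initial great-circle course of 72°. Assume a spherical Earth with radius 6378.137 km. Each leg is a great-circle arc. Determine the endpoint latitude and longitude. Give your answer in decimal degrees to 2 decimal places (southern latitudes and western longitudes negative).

Apply the spherical direct solution leg by leg, carrying full precision between legs.
Leg 1: from (39.21°, -12.12°), δ = 4882/6378.137 = 0.765427 rad, θ = 49° → φ = 53.91°, λ = 50.45°.
Leg 2: from (53.91°, 50.45°), δ = 4140.1/6378.137 = 0.649108 rad, θ = 72° → φ = 48.92°, λ = 111.47°.

latitude 48.92°, longitude 111.47°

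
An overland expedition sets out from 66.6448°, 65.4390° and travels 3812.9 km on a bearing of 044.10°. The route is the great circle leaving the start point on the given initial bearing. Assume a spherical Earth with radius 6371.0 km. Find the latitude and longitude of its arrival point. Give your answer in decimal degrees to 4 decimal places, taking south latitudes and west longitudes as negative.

latitude 66.7641°, longitude 161.8284°

Central angle δ = d/R = 0.598477 rad.
With φ₁ = 66.6448° = 1.163171 rad and θ = 44.1° = 0.769690 rad:
sin φ₂ = sin φ₁ cos δ + cos φ₁ sin δ cos θ = (0.918065)(0.826194) + (0.396430)(0.563385)(0.718126) = 0.918888
φ₂ = asin(0.918888) = 1.165254 rad = 66.7641°.
Δλ = atan2( sin θ sin δ cos φ₁ , cos δ − sin φ₁ sin φ₂ ) = atan2(0.155427, -0.017405) = 1.682312 rad = 96.3894°.
λ₂ = 65.4390° + 96.3894° = 161.8284°.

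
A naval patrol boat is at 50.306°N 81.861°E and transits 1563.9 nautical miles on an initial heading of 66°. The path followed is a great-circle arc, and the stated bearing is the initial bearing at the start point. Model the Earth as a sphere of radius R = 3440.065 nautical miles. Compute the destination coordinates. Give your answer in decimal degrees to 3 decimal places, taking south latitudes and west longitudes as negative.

latitude 53.647°, longitude 124.452°

Central angle δ = d/R = 0.454614 rad.
Converting: φ₁ = 0.878005 rad, θ = 1.151917 rad.
Applying the spherical law of cosines for sides, sin φ₂ = sin φ₁ cos δ + cos φ₁ sin δ cos θ = 0.805385, so φ₂ = 53.647°.
Then Δλ = atan2(0.256210, 0.278714) = 0.743354 rad, from sin θ sin δ cos φ₁ over cos δ − sin φ₁ sin φ₂.
λ₂ = λ₁ + Δλ = 124.452°.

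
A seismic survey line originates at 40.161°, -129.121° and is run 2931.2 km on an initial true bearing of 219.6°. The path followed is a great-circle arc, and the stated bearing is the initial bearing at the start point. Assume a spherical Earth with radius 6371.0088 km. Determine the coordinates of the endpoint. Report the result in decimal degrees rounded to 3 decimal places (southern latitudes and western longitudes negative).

latitude 18.446°, longitude -146.480°

Angular distance δ = d/R = 2931.2 / 6371.0088 = 0.460084 rad.
With φ₁ = 40.161° = 0.700942 rad and θ = 219.6° = 3.832743 rad:
Destination latitude: φ₂ = arcsin( sin φ₁ cos δ + cos φ₁ sin δ cos θ ) = arcsin(0.316409) = 18.446°.
For the longitude increment, Δλ = atan2( sin θ sin δ cos φ₁, cos δ − sin φ₁ sin φ₂ ) = atan2(-0.216302, 0.691951) = -17.359°.
λ₂ = -129.121° + -17.359° = -146.480°.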